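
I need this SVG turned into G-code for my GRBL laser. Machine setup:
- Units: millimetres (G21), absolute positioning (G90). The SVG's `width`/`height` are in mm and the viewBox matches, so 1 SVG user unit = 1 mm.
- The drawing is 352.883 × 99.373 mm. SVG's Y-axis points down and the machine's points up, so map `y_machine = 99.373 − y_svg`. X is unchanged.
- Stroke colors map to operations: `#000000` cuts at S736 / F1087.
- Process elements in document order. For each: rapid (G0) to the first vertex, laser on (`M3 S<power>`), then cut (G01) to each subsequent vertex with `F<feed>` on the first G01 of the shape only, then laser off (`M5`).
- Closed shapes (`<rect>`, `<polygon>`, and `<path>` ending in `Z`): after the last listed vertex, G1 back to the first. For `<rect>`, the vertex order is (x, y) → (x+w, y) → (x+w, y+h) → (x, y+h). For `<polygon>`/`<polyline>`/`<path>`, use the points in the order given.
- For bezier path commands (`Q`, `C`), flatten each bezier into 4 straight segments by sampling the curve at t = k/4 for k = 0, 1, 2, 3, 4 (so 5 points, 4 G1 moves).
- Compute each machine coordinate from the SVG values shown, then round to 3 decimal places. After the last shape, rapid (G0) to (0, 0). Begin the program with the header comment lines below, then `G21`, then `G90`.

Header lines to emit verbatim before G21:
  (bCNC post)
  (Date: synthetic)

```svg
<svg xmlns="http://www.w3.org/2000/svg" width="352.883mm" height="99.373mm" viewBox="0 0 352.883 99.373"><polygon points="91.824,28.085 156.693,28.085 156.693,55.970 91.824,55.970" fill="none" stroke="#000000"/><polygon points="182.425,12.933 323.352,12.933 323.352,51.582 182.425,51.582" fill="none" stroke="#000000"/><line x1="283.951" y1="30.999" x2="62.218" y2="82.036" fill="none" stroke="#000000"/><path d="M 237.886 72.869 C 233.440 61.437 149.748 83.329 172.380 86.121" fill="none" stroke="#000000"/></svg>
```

(bCNC post)
(Date: synthetic)
G21
G90
G0 X91.824 Y71.288
M3 S736
G01 X156.693 Y71.288 F1087
G01 X156.693 Y43.403
G01 X91.824 Y43.403
G01 X91.824 Y71.288
M5
G0 X182.425 Y86.440
M3 S736
G01 X323.352 Y86.440 F1087
G01 X323.352 Y47.791
G01 X182.425 Y47.791
G01 X182.425 Y86.440
M5
G0 X283.951 Y68.374
M3 S736
G01 X62.218 Y17.337 F1087
M5
G0 X237.886 Y26.504
M3 S736
G01 X222.592 Y29.649 F1087
G01 X194.979 Y25.212
G01 X172.442 Y18.108
G01 X172.380 Y13.252
M5
G0 X0.000 Y0.000

1 u = 1 mm; y_m = 99.373 − y.

[1] `<polygon>` rectangle, #000000→cut S736 F1087: (91.824,71.288) → (156.693,71.288) → (156.693,43.403) → (91.824,43.403) → (91.824,71.288) (closed)

[2] `<polygon>` rectangle, #000000→cut S736 F1087: (182.425,86.440) → (323.352,86.440) → (323.352,47.791) → (182.425,47.791) → (182.425,86.440) (closed)

[3] `<line>` line segment, #000000→cut S736 F1087: (283.951,68.374) → (62.218,17.337)

[4] `<path>` cubic bezier, #000000→cut S736 F1087: (237.886,26.504) → (222.592,29.649) → (194.979,25.212) → (172.442,18.108) → (172.380,13.252)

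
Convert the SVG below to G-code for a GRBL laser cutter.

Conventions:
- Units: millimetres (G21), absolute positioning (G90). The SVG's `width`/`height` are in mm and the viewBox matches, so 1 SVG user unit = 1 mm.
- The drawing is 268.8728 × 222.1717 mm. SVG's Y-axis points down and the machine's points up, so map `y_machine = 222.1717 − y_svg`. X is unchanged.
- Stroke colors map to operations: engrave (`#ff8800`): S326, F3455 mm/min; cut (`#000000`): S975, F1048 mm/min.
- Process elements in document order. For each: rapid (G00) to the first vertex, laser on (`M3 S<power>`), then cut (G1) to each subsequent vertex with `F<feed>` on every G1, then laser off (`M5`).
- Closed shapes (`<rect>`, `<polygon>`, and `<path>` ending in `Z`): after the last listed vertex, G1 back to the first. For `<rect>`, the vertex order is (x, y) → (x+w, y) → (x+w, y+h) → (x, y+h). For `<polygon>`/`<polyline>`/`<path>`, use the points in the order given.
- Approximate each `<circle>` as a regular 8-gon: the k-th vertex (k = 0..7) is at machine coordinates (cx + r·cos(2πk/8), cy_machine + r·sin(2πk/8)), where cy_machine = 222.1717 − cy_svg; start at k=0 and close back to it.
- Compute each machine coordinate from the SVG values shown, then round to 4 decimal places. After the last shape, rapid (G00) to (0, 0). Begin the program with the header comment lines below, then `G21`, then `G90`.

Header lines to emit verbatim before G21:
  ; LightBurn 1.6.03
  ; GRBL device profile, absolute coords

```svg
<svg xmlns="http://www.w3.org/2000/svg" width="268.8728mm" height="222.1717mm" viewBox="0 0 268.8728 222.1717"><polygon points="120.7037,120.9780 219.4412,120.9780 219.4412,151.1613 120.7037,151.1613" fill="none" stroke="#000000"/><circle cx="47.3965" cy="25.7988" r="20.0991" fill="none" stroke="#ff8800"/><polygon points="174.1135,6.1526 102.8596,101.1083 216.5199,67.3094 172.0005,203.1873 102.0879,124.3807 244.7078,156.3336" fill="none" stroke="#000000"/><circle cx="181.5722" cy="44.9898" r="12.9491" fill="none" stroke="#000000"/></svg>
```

Since the viewBox matches the mm dimensions, user units are millimetres directly. The only transform is the Y-flip y_m = 222.1717 − y_svg.

Shape 1 is a rectangle drawn with `<polygon>`. Its stroke #000000 means cut at S975, F1048. After flipping Y the toolpath is (120.7037,101.1937) → (219.4412,101.1937) → (219.4412,71.0104) → (120.7037,71.0104) → (120.7037,101.1937), returning to the start.

Shape 2 is a circle drawn with `<circle>`. Its stroke #ff8800 means engrave at S326, F3455. After flipping Y the toolpath is (67.4956,196.3729) → (61.6087,210.5851) → (47.3965,216.4720) → (33.1843,210.5851) → (27.2974,196.3729) → (33.1843,182.1607) → (47.3965,176.2738) → (61.6087,182.1607) → (67.4956,196.3729), returning to the start.

Shape 3 is a closed polygon drawn with `<polygon>`. Its stroke #000000 means cut at S975, F1048. After flipping Y the toolpath is (174.1135,216.0191) → (102.8596,121.0634) → (216.5199,154.8623) → (172.0005,18.9844) → (102.0879,97.7910) → (244.7078,65.8381) → (174.1135,216.0191), returning to the start.

Shape 4 is a circle drawn with `<circle>`. Its stroke #000000 means cut at S975, F1048. After flipping Y the toolpath is (194.5213,177.1819) → (190.7286,186.3383) → (181.5722,190.1310) → (172.4158,186.3383) → (168.6231,177.1819) → (172.4158,168.0255) → (181.5722,164.2328) → (190.7286,168.0255) → (194.5213,177.1819), returning to the start.

; LightBurn 1.6.03
; GRBL device profile, absolute coords
G21
G90
G00 X120.7037 Y101.1937
M3 S975
G1 X219.4412 Y101.1937 F1048
G1 X219.4412 Y71.0104 F1048
G1 X120.7037 Y71.0104 F1048
G1 X120.7037 Y101.1937 F1048
M5
G00 X67.4956 Y196.3729
M3 S326
G1 X61.6087 Y210.5851 F3455
G1 X47.3965 Y216.4720 F3455
G1 X33.1843 Y210.5851 F3455
G1 X27.2974 Y196.3729 F3455
G1 X33.1843 Y182.1607 F3455
G1 X47.3965 Y176.2738 F3455
G1 X61.6087 Y182.1607 F3455
G1 X67.4956 Y196.3729 F3455
M5
G00 X174.1135 Y216.0191
M3 S975
G1 X102.8596 Y121.0634 F1048
G1 X216.5199 Y154.8623 F1048
G1 X172.0005 Y18.9844 F1048
G1 X102.0879 Y97.7910 F1048
G1 X244.7078 Y65.8381 F1048
G1 X174.1135 Y216.0191 F1048
M5
G00 X194.5213 Y177.1819
M3 S975
G1 X190.7286 Y186.3383 F1048
G1 X181.5722 Y190.1310 F1048
G1 X172.4158 Y186.3383 F1048
G1 X168.6231 Y177.1819 F1048
G1 X172.4158 Y168.0255 F1048
G1 X181.5722 Y164.2328 F1048
G1 X190.7286 Y168.0255 F1048
G1 X194.5213 Y177.1819 F1048
M5
G00 X0.0000 Y0.0000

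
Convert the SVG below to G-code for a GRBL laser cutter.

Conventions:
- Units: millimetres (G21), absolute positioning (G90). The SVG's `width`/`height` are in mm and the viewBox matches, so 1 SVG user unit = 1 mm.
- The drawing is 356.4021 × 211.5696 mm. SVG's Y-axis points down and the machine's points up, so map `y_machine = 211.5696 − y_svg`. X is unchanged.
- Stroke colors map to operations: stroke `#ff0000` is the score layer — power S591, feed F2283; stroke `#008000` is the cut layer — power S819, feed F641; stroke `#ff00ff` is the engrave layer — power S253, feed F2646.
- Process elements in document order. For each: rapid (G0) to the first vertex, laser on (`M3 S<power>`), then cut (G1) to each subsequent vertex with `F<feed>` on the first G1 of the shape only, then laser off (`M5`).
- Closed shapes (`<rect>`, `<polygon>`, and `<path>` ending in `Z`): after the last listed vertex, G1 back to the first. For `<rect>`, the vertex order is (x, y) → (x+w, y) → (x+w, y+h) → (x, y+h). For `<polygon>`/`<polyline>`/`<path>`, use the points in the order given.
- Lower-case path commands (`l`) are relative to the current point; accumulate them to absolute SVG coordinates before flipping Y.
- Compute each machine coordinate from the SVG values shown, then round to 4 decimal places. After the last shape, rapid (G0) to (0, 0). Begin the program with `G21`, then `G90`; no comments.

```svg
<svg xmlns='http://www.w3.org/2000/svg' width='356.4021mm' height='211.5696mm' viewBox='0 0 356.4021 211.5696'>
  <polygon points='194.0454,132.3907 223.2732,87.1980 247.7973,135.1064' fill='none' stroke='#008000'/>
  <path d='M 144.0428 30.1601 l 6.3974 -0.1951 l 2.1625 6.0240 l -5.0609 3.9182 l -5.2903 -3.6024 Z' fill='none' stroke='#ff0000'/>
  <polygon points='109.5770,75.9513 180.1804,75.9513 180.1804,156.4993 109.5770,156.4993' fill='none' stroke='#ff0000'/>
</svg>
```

1 u = 1 mm; y_m = 211.5696 − y.

[1] `<polygon>` regular polygon, #008000→cut S819 F641: (194.0454,79.1789) → (223.2732,124.3716) → (247.7973,76.4632) → (194.0454,79.1789) (closed)

[2] `<path>` regular polygon, #ff0000→score S591 F2283: (144.0428,181.4095) → (150.4402,181.6046) → (152.6027,175.5806) → (147.5418,171.6624) → (142.2515,175.2648) → (144.0428,181.4095) (closed)

[3] `<polygon>` rectangle, #ff0000→score S591 F2283: (109.5770,135.6183) → (180.1804,135.6183) → (180.1804,55.0703) → (109.5770,55.0703) → (109.5770,135.6183) (closed)

G21
G90
G0 X194.0454 Y79.1789
M3 S819
G1 X223.2732 Y124.3716 F641
G1 X247.7973 Y76.4632
G1 X194.0454 Y79.1789
M5
G0 X144.0428 Y181.4095
M3 S591
G1 X150.4402 Y181.6046 F2283
G1 X152.6027 Y175.5806
G1 X147.5418 Y171.6624
G1 X142.2515 Y175.2648
G1 X144.0428 Y181.4095
M5
G0 X109.5770 Y135.6183
M3 S591
G1 X180.1804 Y135.6183 F2283
G1 X180.1804 Y55.0703
G1 X109.5770 Y55.0703
G1 X109.5770 Y135.6183
M5
G0 X0.0000 Y0.0000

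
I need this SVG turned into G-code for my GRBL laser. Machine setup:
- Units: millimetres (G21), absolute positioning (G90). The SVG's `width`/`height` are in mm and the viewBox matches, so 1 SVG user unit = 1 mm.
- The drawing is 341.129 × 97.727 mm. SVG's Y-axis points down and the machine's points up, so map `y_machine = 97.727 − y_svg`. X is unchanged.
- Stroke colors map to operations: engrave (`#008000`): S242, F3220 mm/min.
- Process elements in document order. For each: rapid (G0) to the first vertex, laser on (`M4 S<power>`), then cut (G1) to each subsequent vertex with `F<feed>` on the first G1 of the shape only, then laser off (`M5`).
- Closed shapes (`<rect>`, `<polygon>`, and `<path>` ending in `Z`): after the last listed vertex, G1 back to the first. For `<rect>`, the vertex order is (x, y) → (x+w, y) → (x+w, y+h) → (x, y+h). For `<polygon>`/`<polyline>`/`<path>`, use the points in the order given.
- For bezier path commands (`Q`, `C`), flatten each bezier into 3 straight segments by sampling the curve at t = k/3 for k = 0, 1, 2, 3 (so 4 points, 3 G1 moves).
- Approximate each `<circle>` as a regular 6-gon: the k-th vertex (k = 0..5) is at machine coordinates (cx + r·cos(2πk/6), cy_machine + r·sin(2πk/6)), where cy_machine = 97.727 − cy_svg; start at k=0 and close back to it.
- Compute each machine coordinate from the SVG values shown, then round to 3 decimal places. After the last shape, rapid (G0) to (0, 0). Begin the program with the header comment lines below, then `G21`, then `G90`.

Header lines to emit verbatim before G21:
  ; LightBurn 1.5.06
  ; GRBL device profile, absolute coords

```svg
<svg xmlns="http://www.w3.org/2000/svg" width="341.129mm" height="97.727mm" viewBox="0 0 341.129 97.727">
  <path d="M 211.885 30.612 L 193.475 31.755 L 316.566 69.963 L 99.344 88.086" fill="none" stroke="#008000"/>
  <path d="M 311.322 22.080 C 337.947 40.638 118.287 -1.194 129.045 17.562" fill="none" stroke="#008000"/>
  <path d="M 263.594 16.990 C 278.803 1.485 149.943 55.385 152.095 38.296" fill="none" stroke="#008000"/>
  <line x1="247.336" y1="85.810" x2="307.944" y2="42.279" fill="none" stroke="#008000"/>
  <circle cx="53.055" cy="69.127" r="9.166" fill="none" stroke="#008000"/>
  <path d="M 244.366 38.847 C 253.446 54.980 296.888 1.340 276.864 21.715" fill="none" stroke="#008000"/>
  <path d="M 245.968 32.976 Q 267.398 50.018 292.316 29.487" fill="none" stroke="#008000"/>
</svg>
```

; LightBurn 1.5.06
; GRBL device profile, absolute coords
G21
G90
G0 X211.885 Y67.115
M4 S242
G1 X193.475 Y65.972 F3220
G1 X316.566 Y27.764
G1 X99.344 Y9.641
M5
G0 X311.322 Y75.647
M4 S242
G1 X273.508 Y72.738 F3220
G1 X177.437 Y83.206
G1 X129.045 Y80.165
M5
G0 X263.594 Y80.737
M4 S242
G1 X240.968 Y78.307 F3220
G1 X183.425 Y60.805
G1 X152.095 Y59.431
M5
G0 X247.336 Y11.917
M4 S242
G1 X307.944 Y55.448 F3220
M5
G0 X62.221 Y28.600
M4 S242
G1 X57.638 Y36.538 F3220
G1 X48.472 Y36.538
G1 X43.889 Y28.600
G1 X48.472 Y20.662
G1 X57.638 Y20.662
G1 X62.221 Y28.600
M5
G0 X244.366 Y58.880
M4 S242
G1 X261.277 Y60.679 F3220
G1 X279.356 Y77.041
G1 X276.864 Y76.012
M5
G0 X245.968 Y64.751
M4 S242
G1 X260.642 Y57.564 F3220
G1 X276.092 Y58.727
G1 X292.316 Y68.240
M5
G0 X0.000 Y0.000

1 u = 1 mm; y_m = 97.727 − y.

[1] `<path>` open polyline, #008000→engrave S242 F3220: (211.885,67.115) → (193.475,65.972) → (316.566,27.764) → (99.344,9.641)

[2] `<path>` cubic bezier, #008000→engrave S242 F3220: (311.322,75.647) → (273.508,72.738) → (177.437,83.206) → (129.045,80.165)

[3] `<path>` cubic bezier, #008000→engrave S242 F3220: (263.594,80.737) → (240.968,78.307) → (183.425,60.805) → (152.095,59.431)

[4] `<line>` line segment, #008000→engrave S242 F3220: (247.336,11.917) → (307.944,55.448)

[5] `<circle>` circle, #008000→engrave S242 F3220: (62.221,28.600) → (57.638,36.538) → (48.472,36.538) → (43.889,28.600) → (48.472,20.662) → (57.638,20.662) → (62.221,28.600) (closed)

[6] `<path>` cubic bezier, #008000→engrave S242 F3220: (244.366,58.880) → (261.277,60.679) → (279.356,77.041) → (276.864,76.012)

[7] `<path>` quadratic bezier, #008000→engrave S242 F3220: (245.968,64.751) → (260.642,57.564) → (276.092,58.727) → (292.316,68.240)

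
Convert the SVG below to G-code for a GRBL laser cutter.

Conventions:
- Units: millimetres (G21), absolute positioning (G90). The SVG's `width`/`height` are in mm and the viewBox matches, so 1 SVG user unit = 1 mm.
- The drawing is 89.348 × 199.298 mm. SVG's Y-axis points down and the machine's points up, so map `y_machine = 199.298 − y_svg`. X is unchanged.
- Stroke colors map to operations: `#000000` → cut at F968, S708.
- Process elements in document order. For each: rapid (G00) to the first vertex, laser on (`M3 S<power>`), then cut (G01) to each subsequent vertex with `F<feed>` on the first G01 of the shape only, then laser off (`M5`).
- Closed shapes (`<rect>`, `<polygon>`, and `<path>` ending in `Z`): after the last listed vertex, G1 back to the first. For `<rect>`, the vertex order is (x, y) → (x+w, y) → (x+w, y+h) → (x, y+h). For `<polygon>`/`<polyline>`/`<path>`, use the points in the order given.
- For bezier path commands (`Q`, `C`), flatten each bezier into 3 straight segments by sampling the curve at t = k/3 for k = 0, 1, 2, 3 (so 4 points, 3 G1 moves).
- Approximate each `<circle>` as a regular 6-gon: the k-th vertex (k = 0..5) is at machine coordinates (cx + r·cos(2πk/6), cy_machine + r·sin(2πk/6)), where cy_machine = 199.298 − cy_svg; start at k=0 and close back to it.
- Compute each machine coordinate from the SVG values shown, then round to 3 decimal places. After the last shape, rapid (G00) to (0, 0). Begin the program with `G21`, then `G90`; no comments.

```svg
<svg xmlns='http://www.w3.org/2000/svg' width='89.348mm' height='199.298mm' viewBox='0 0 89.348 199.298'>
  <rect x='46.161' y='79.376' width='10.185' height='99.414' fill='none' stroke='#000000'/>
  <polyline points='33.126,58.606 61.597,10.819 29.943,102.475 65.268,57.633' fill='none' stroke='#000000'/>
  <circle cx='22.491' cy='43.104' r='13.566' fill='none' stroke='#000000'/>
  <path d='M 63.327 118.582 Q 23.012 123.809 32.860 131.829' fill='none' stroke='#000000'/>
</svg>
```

G21
G90
G00 X46.161 Y119.922
M3 S708
G01 X56.346 Y119.922 F968
G01 X56.346 Y20.508
G01 X46.161 Y20.508
G01 X46.161 Y119.922
M5
G00 X33.126 Y140.692
M3 S708
G01 X61.597 Y188.479 F968
G01 X29.943 Y96.823
G01 X65.268 Y141.665
M5
G00 X36.057 Y156.194
M3 S708
G01 X29.274 Y167.943 F968
G01 X15.708 Y167.943
G01 X8.925 Y156.194
G01 X15.708 Y144.445
G01 X29.274 Y144.445
G01 X36.057 Y156.194
M5
G00 X63.327 Y80.716
M3 S708
G01 X42.024 Y76.921 F968
G01 X31.868 Y72.505
G01 X32.860 Y67.469
M5
G00 X0.000 Y0.000

1 u = 1 mm; y_m = 199.298 − y.

[1] `<rect>` rectangle, #000000→cut S708 F968: (46.161,119.922) → (56.346,119.922) → (56.346,20.508) → (46.161,20.508) → (46.161,119.922) (closed)

[2] `<polyline>` open polyline, #000000→cut S708 F968: (33.126,140.692) → (61.597,188.479) → (29.943,96.823) → (65.268,141.665)

[3] `<circle>` circle, #000000→cut S708 F968: (36.057,156.194) → (29.274,167.943) → (15.708,167.943) → (8.925,156.194) → (15.708,144.445) → (29.274,144.445) → (36.057,156.194) (closed)

[4] `<path>` quadratic bezier, #000000→cut S708 F968: (63.327,80.716) → (42.024,76.921) → (31.868,72.505) → (32.860,67.469)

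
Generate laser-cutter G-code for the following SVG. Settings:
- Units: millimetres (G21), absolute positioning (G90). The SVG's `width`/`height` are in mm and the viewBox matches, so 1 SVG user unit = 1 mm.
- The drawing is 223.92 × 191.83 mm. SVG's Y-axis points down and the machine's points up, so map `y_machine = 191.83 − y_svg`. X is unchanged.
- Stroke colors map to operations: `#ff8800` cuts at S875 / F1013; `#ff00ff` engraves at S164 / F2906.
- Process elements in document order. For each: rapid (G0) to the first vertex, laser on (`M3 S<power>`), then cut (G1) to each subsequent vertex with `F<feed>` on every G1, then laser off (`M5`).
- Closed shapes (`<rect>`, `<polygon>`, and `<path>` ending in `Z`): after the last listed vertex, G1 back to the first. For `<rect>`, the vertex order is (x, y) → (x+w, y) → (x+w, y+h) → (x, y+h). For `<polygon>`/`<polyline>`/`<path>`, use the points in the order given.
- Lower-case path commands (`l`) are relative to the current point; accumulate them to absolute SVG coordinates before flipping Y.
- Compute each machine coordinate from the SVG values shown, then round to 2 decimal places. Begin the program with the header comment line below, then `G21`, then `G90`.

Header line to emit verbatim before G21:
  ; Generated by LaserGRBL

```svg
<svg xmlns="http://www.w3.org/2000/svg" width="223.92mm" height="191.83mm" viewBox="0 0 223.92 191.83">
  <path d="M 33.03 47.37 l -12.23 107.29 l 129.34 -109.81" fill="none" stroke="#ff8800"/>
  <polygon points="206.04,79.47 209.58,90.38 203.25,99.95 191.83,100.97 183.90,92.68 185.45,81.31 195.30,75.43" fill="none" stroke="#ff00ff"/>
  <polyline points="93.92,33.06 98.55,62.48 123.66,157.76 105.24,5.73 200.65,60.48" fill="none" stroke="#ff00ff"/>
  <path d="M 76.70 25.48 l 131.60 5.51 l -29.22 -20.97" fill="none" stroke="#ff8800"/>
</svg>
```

; Generated by LaserGRBL
G21
G90
G0 X33.03 Y144.46
M3 S875
G1 X20.80 Y37.17 F1013
G1 X150.14 Y146.98 F1013
M5
G0 X206.04 Y112.36
M3 S164
G1 X209.58 Y101.45 F2906
G1 X203.25 Y91.88 F2906
G1 X191.83 Y90.86 F2906
G1 X183.90 Y99.15 F2906
G1 X185.45 Y110.52 F2906
G1 X195.30 Y116.40 F2906
G1 X206.04 Y112.36 F2906
M5
G0 X93.92 Y158.77
M3 S164
G1 X98.55 Y129.35 F2906
G1 X123.66 Y34.07 F2906
G1 X105.24 Y186.10 F2906
G1 X200.65 Y131.35 F2906
M5
G0 X76.70 Y166.35
M3 S875
G1 X208.30 Y160.84 F1013
G1 X179.08 Y181.81 F1013
M5

Since the viewBox matches the mm dimensions, user units are millimetres directly. The only transform is the Y-flip y_m = 191.83 − y_svg.

Shape 1 is a open polyline drawn with `<path>`. Its stroke #ff8800 means cut at S875, F1013. After flipping Y the toolpath is (33.03,144.46) → (20.80,37.17) → (150.14,146.98).

Shape 2 is a regular polygon drawn with `<polygon>`. Its stroke #ff00ff means engrave at S164, F2906. After flipping Y the toolpath is (206.04,112.36) → (209.58,101.45) → (203.25,91.88) → (191.83,90.86) → (183.90,99.15) → (185.45,110.52) → (195.30,116.40) → (206.04,112.36), returning to the start.

Shape 3 is a open polyline drawn with `<polyline>`. Its stroke #ff00ff means engrave at S164, F2906. After flipping Y the toolpath is (93.92,158.77) → (98.55,129.35) → (123.66,34.07) → (105.24,186.10) → (200.65,131.35).

Shape 4 is a open polyline drawn with `<path>`. Its stroke #ff8800 means cut at S875, F1013. After flipping Y the toolpath is (76.70,166.35) → (208.30,160.84) → (179.08,181.81).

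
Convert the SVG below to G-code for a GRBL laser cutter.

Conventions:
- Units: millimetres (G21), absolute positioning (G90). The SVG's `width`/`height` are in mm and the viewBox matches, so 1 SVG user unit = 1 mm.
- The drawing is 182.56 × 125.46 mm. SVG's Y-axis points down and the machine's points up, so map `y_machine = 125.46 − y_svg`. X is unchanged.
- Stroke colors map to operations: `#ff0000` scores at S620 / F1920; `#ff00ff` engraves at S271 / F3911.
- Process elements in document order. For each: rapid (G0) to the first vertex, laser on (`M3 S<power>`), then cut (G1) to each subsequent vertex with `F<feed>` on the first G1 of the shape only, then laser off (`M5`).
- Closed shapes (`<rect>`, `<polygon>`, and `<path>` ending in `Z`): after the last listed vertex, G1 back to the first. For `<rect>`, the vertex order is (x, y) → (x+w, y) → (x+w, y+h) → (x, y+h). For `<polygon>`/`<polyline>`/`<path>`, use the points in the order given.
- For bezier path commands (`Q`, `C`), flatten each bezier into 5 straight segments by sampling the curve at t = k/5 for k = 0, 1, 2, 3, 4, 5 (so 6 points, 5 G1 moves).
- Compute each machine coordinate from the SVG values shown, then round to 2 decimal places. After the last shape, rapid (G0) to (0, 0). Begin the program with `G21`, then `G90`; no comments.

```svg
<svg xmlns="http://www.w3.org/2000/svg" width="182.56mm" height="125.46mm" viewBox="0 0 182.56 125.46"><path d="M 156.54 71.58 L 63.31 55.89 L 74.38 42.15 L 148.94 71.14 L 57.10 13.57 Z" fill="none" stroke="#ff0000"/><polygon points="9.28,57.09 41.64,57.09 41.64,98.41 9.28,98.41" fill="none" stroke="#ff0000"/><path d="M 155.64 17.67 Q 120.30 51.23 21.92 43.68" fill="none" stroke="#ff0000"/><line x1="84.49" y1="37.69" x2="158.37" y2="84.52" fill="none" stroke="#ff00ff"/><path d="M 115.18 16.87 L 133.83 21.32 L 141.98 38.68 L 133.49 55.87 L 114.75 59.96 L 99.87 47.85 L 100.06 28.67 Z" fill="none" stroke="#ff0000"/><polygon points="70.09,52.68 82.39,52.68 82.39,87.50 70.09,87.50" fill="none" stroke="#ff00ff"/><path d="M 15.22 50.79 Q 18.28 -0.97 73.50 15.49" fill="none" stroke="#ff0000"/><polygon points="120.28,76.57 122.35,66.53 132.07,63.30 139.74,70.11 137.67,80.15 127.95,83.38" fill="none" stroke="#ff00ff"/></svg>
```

viewBox `0 0 182.56 125.46` with mm width/height → 1 unit = 1 mm. Flip: y_m = 125.46 − y_svg.

**Shape 1** — `<path>` closed polygon, stroke `#ff0000` → score (S620, F1920). Machine vertices: (156.54,53.88) → (63.31,69.57) → (74.38,83.31) → (148.94,54.32) → (57.10,111.89) → (156.54,53.88). Closed: final G1 returns to the first vertex.

**Shape 2** — `<polygon>` rectangle, stroke `#ff0000` → score (S620, F1920). Machine vertices: (9.28,68.37) → (41.64,68.37) → (41.64,27.05) → (9.28,27.05) → (9.28,68.37). Closed: final G1 returns to the first vertex.

**Shape 3** — `<path>` quadratic bezier, stroke `#ff0000` → score (S620, F1920). Control points (SVG): P0=(155.64,17.67), P1=(120.30,51.23), P2=(21.92,43.68); sampled at t=k/5. Machine vertices: (155.64,107.79) → (138.98,96.01) → (117.28,87.52) → (90.54,82.32) → (58.75,80.40) → (21.92,81.78). Open path.

**Shape 4** — `<line>` line segment, stroke `#ff00ff` → engrave (S271, F3911). Machine vertices: (84.49,87.77) → (158.37,40.94). Open path.

**Shape 5** — `<path>` regular polygon, stroke `#ff0000` → score (S620, F1920). Machine vertices: (115.18,108.59) → (133.83,104.14) → (141.98,86.78) → (133.49,69.59) → (114.75,65.50) → (99.87,77.61) → (100.06,96.79) → (115.18,108.59). Closed: final G1 returns to the first vertex.

**Shape 6** — `<polygon>` rectangle, stroke `#ff00ff` → engrave (S271, F3911). Machine vertices: (70.09,72.78) → (82.39,72.78) → (82.39,37.96) → (70.09,37.96) → (70.09,72.78). Closed: final G1 returns to the first vertex.

**Shape 7** — `<path>` quadratic bezier, stroke `#ff0000` → score (S620, F1920). Control points (SVG): P0=(15.22,50.79), P1=(18.28,-0.97), P2=(73.50,15.49); sampled at t=k/5. Machine vertices: (15.22,74.67) → (18.53,92.65) → (26.01,105.16) → (37.67,112.22) → (53.50,113.83) → (73.50,109.97). Open path.

**Shape 8** — `<polygon>` regular polygon, stroke `#ff00ff` → engrave (S271, F3911). Machine vertices: (120.28,48.89) → (122.35,58.93) → (132.07,62.16) → (139.74,55.35) → (137.67,45.31) → (127.95,42.08) → (120.28,48.89). Closed: final G1 returns to the first vertex.

G21
G90
G0 X156.54 Y53.88
M3 S620
G1 X63.31 Y69.57 F1920
G1 X74.38 Y83.31
G1 X148.94 Y54.32
G1 X57.10 Y111.89
G1 X156.54 Y53.88
M5
G0 X9.28 Y68.37
M3 S620
G1 X41.64 Y68.37 F1920
G1 X41.64 Y27.05
G1 X9.28 Y27.05
G1 X9.28 Y68.37
M5
G0 X155.64 Y107.79
M3 S620
G1 X138.98 Y96.01 F1920
G1 X117.28 Y87.52
G1 X90.54 Y82.32
G1 X58.75 Y80.40
G1 X21.92 Y81.78
M5
G0 X84.49 Y87.77
M3 S271
G1 X158.37 Y40.94 F3911
M5
G0 X115.18 Y108.59
M3 S620
G1 X133.83 Y104.14 F1920
G1 X141.98 Y86.78
G1 X133.49 Y69.59
G1 X114.75 Y65.50
G1 X99.87 Y77.61
G1 X100.06 Y96.79
G1 X115.18 Y108.59
M5
G0 X70.09 Y72.78
M3 S271
G1 X82.39 Y72.78 F3911
G1 X82.39 Y37.96
G1 X70.09 Y37.96
G1 X70.09 Y72.78
M5
G0 X15.22 Y74.67
M3 S620
G1 X18.53 Y92.65 F1920
G1 X26.01 Y105.16
G1 X37.67 Y112.22
G1 X53.50 Y113.83
G1 X73.50 Y109.97
M5
G0 X120.28 Y48.89
M3 S271
G1 X122.35 Y58.93 F3911
G1 X132.07 Y62.16
G1 X139.74 Y55.35
G1 X137.67 Y45.31
G1 X127.95 Y42.08
G1 X120.28 Y48.89
M5
G0 X0.00 Y0.00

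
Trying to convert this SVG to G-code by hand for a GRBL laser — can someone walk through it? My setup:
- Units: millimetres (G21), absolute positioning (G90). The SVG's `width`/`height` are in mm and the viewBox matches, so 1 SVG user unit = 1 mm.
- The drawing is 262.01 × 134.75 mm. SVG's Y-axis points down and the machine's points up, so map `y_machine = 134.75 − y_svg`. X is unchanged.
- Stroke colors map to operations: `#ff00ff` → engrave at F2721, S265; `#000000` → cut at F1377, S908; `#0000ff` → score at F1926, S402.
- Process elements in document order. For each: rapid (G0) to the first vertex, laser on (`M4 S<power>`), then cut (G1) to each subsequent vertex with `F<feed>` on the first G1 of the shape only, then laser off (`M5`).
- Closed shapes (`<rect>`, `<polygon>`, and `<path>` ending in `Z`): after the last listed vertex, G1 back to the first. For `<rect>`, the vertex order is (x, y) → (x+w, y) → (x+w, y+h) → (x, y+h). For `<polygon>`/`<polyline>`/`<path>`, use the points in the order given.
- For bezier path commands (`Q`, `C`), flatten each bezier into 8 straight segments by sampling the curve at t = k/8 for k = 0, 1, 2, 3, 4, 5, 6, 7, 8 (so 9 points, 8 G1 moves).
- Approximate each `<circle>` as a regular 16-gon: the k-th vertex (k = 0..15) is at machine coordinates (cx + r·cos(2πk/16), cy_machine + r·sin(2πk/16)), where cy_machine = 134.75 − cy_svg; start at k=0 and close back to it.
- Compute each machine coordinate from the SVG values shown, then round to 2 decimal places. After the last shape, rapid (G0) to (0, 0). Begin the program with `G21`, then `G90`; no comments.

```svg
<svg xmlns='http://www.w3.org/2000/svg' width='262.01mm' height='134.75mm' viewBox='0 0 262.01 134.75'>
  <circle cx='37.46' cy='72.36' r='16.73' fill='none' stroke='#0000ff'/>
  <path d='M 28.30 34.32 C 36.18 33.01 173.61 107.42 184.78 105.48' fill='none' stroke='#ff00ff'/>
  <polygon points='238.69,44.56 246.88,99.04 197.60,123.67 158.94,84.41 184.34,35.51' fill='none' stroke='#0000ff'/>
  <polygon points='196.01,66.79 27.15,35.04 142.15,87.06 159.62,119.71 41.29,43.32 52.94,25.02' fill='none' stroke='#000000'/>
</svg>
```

viewBox `0 0 262.01 134.75` with mm width/height → 1 unit = 1 mm. Flip: y_m = 134.75 − y_svg.

**Shape 1** — `<circle>` circle, stroke `#0000ff` → score (S402, F1926). Machine vertices: (54.19,62.39) → (52.92,68.79) → (49.29,74.22) → (43.86,77.85) → (37.46,79.12) → (31.06,77.85) → (25.63,74.22) → (22.00,68.79) → (20.73,62.39) → (22.00,55.99) → (25.63,50.56) → (31.06,46.93) → (37.46,45.66) → (43.86,46.93) → (49.29,50.56) → (52.92,55.99) → (54.19,62.39). Closed: final G1 returns to the first vertex.

**Shape 2** — `<path>` cubic bezier, stroke `#ff00ff` → engrave (S265, F2721). Control points (SVG): P0=(28.30,34.32), P1=(36.18,33.01), P2=(173.61,107.42), P3=(184.78,105.48); sampled at t=k/8. Machine vertices: (28.30,100.43) → (36.83,97.67) → (54.50,89.59) → (78.33,77.98) → (105.31,64.61) → (132.44,51.28) → (156.73,39.75) → (175.17,31.82) → (184.78,29.27). Open path.

**Shape 3** — `<polygon>` regular polygon, stroke `#0000ff` → score (S402, F1926). Machine vertices: (238.69,90.19) → (246.88,35.71) → (197.60,11.08) → (158.94,50.34) → (184.34,99.24) → (238.69,90.19). Closed: final G1 returns to the first vertex.

**Shape 4** — `<polygon>` closed polygon, stroke `#000000` → cut (S908, F1377). Machine vertices: (196.01,67.96) → (27.15,99.71) → (142.15,47.69) → (159.62,15.04) → (41.29,91.43) → (52.94,109.73) → (196.01,67.96). Closed: final G1 returns to the first vertex.

G21
G90
G0 X54.19 Y62.39
M4 S402
G1 X52.92 Y68.79 F1926
G1 X49.29 Y74.22
G1 X43.86 Y77.85
G1 X37.46 Y79.12
G1 X31.06 Y77.85
G1 X25.63 Y74.22
G1 X22.00 Y68.79
G1 X20.73 Y62.39
G1 X22.00 Y55.99
G1 X25.63 Y50.56
G1 X31.06 Y46.93
G1 X37.46 Y45.66
G1 X43.86 Y46.93
G1 X49.29 Y50.56
G1 X52.92 Y55.99
G1 X54.19 Y62.39
M5
G0 X28.30 Y100.43
M4 S265
G1 X36.83 Y97.67 F2721
G1 X54.50 Y89.59
G1 X78.33 Y77.98
G1 X105.31 Y64.61
G1 X132.44 Y51.28
G1 X156.73 Y39.75
G1 X175.17 Y31.82
G1 X184.78 Y29.27
M5
G0 X238.69 Y90.19
M4 S402
G1 X246.88 Y35.71 F1926
G1 X197.60 Y11.08
G1 X158.94 Y50.34
G1 X184.34 Y99.24
G1 X238.69 Y90.19
M5
G0 X196.01 Y67.96
M4 S908
G1 X27.15 Y99.71 F1377
G1 X142.15 Y47.69
G1 X159.62 Y15.04
G1 X41.29 Y91.43
G1 X52.94 Y109.73
G1 X196.01 Y67.96
M5
G0 X0.00 Y0.00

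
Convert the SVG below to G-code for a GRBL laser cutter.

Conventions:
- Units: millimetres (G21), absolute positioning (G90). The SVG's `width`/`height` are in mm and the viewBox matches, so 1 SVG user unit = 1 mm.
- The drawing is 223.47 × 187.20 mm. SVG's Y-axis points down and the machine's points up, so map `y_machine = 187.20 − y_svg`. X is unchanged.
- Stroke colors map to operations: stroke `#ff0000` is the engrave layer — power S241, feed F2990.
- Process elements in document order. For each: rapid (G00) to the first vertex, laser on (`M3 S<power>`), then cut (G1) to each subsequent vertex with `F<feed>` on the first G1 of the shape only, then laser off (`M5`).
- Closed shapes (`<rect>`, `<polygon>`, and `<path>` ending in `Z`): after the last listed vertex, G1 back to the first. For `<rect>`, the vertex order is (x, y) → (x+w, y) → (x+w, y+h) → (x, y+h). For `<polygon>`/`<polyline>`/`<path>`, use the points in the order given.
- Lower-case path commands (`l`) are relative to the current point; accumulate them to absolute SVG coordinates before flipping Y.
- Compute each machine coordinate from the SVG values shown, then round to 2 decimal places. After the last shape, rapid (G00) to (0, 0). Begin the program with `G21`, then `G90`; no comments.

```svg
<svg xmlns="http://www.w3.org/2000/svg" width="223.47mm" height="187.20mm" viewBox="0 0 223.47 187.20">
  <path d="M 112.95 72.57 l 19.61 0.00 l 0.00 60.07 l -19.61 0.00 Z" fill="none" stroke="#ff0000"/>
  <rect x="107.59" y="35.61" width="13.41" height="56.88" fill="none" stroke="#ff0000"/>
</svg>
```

Since the viewBox matches the mm dimensions, user units are millimetres directly. The only transform is the Y-flip y_m = 187.20 − y_svg.

Shape 1 is a rectangle drawn with `<path>`. Its stroke #ff0000 means engrave at S241, F2990. After flipping Y the toolpath is (112.95,114.63) → (132.56,114.63) → (132.56,54.56) → (112.95,54.56) → (112.95,114.63), returning to the start.

Shape 2 is a rectangle drawn with `<rect>`. Its stroke #ff0000 means engrave at S241, F2990. After flipping Y the toolpath is (107.59,151.59) → (121.00,151.59) → (121.00,94.71) → (107.59,94.71) → (107.59,151.59), returning to the start.

G21
G90
G00 X112.95 Y114.63
M3 S241
G1 X132.56 Y114.63 F2990
G1 X132.56 Y54.56
G1 X112.95 Y54.56
G1 X112.95 Y114.63
M5
G00 X107.59 Y151.59
M3 S241
G1 X121.00 Y151.59 F2990
G1 X121.00 Y94.71
G1 X107.59 Y94.71
G1 X107.59 Y151.59
M5
G00 X0.00 Y0.00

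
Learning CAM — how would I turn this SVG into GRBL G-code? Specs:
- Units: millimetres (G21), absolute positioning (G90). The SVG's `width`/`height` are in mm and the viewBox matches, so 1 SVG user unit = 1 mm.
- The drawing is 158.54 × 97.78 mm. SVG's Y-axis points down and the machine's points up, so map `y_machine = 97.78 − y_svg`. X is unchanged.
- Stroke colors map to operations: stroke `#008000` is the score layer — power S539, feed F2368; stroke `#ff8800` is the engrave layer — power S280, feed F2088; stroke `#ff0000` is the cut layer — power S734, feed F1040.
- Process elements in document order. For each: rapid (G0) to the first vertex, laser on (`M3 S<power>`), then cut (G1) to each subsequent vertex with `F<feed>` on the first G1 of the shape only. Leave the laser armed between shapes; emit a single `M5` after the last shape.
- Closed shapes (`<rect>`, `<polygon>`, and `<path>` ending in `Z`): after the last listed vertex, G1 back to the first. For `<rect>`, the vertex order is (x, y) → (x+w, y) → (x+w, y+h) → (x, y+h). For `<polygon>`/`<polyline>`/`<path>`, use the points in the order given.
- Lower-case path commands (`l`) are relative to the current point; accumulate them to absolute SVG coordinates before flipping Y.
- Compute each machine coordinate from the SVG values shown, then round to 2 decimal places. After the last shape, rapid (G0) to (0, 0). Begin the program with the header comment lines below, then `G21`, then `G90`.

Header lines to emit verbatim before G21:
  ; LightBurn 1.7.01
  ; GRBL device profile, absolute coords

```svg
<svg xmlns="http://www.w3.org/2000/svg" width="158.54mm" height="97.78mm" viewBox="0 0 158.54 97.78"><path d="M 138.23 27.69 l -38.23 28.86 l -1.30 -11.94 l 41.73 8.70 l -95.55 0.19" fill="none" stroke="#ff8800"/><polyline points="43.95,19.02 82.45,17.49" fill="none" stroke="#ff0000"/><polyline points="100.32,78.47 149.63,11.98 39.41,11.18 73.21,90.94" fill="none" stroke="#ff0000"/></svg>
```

; LightBurn 1.7.01
; GRBL device profile, absolute coords
G21
G90
G0 X138.23 Y70.09
M3 S280
G1 X100.00 Y41.23 F2088
G1 X98.70 Y53.17
G1 X140.43 Y44.47
G1 X44.88 Y44.28
G0 X43.95 Y78.76
M3 S734
G1 X82.45 Y80.29 F1040
G0 X100.32 Y19.31
M3 S734
G1 X149.63 Y85.80 F1040
G1 X39.41 Y86.60
G1 X73.21 Y6.84
M5
G0 X0.00 Y0.00

viewBox `0 0 158.54 97.78` with mm width/height → 1 unit = 1 mm. Flip: y_m = 97.78 − y_svg.

**Shape 1** — `<path>` open polyline, stroke `#ff8800` → engrave (S280, F2088). Machine vertices: (138.23,70.09) → (100.00,41.23) → (98.70,53.17) → (140.43,44.47) → (44.88,44.28). Open path.

**Shape 2** — `<polyline>` line segment, stroke `#ff0000` → cut (S734, F1040). Machine vertices: (43.95,78.76) → (82.45,80.29). Open path.

**Shape 3** — `<polyline>` open polyline, stroke `#ff0000` → cut (S734, F1040). Machine vertices: (100.32,19.31) → (149.63,85.80) → (39.41,86.60) → (73.21,6.84). Open path.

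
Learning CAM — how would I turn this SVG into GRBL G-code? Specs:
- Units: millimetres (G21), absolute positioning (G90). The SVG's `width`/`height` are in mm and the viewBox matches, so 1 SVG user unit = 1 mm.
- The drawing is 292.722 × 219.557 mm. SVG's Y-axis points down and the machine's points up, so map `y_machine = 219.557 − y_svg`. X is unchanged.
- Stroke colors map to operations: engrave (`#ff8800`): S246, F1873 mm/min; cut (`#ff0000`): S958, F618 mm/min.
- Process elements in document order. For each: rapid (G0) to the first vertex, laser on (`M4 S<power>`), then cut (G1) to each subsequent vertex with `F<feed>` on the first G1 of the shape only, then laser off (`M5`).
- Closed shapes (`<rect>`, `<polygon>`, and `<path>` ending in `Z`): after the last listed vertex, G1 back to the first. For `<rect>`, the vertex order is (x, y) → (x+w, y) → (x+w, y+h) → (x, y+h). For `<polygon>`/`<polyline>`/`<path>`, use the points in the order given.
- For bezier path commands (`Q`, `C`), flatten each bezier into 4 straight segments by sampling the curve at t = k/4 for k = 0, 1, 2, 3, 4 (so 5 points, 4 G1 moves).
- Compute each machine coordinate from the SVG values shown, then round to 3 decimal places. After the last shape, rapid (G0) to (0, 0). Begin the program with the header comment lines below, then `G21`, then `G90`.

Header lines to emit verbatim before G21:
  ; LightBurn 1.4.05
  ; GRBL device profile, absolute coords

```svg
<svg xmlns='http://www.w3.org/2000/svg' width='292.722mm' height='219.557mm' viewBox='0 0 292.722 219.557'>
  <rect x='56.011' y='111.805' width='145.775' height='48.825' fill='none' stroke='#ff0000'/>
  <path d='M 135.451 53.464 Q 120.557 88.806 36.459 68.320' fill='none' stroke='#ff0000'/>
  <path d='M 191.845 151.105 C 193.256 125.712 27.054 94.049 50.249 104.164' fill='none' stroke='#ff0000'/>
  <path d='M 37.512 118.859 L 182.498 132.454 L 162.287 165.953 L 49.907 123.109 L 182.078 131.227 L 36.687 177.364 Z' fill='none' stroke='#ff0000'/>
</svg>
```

; LightBurn 1.4.05
; GRBL device profile, absolute coords
G21
G90
G0 X56.011 Y107.752
M4 S958
G1 X201.786 Y107.752 F618
G1 X201.786 Y58.927
G1 X56.011 Y58.927
G1 X56.011 Y107.752
M5
G0 X135.451 Y166.093
M4 S958
G1 X123.679 Y151.911 F618
G1 X103.256 Y144.708
G1 X74.183 Y144.483
G1 X36.459 Y151.237
M5
G0 X191.845 Y68.452
M4 S958
G1 X167.054 Y87.922 F618
G1 X112.878 Y105.238
G1 X62.786 Y115.897
G1 X50.249 Y115.393
M5
G0 X37.512 Y100.698
M4 S958
G1 X182.498 Y87.103 F618
G1 X162.287 Y53.604
G1 X49.907 Y96.448
G1 X182.078 Y88.330
G1 X36.687 Y42.193
G1 X37.512 Y100.698
M5
G0 X0.000 Y0.000

viewBox `0 0 292.722 219.557` with mm width/height → 1 unit = 1 mm. Flip: y_m = 219.557 − y_svg.

**Shape 1** — `<rect>` rectangle, stroke `#ff0000` → cut (S958, F618). Machine vertices: (56.011,107.752) → (201.786,107.752) → (201.786,58.927) → (56.011,58.927) → (56.011,107.752). Closed: final G1 returns to the first vertex.

**Shape 2** — `<path>` quadratic bezier, stroke `#ff0000` → cut (S958, F618). Control points (SVG): P0=(135.451,53.464), P1=(120.557,88.806), P2=(36.459,68.320); sampled at t=k/4. Machine vertices: (135.451,166.093) → (123.679,151.911) → (103.256,144.708) → (74.183,144.483) → (36.459,151.237). Open path.

**Shape 3** — `<path>` cubic bezier, stroke `#ff0000` → cut (S958, F618). Control points (SVG): P0=(191.845,151.105), P1=(193.256,125.712), P2=(27.054,94.049), P3=(50.249,104.164); sampled at t=k/4. Machine vertices: (191.845,68.452) → (167.054,87.922) → (112.878,105.238) → (62.786,115.897) → (50.249,115.393). Open path.

**Shape 4** — `<path>` closed polygon, stroke `#ff0000` → cut (S958, F618). Machine vertices: (37.512,100.698) → (182.498,87.103) → (162.287,53.604) → (49.907,96.448) → (182.078,88.330) → (36.687,42.193) → (37.512,100.698). Closed: final G1 returns to the first vertex.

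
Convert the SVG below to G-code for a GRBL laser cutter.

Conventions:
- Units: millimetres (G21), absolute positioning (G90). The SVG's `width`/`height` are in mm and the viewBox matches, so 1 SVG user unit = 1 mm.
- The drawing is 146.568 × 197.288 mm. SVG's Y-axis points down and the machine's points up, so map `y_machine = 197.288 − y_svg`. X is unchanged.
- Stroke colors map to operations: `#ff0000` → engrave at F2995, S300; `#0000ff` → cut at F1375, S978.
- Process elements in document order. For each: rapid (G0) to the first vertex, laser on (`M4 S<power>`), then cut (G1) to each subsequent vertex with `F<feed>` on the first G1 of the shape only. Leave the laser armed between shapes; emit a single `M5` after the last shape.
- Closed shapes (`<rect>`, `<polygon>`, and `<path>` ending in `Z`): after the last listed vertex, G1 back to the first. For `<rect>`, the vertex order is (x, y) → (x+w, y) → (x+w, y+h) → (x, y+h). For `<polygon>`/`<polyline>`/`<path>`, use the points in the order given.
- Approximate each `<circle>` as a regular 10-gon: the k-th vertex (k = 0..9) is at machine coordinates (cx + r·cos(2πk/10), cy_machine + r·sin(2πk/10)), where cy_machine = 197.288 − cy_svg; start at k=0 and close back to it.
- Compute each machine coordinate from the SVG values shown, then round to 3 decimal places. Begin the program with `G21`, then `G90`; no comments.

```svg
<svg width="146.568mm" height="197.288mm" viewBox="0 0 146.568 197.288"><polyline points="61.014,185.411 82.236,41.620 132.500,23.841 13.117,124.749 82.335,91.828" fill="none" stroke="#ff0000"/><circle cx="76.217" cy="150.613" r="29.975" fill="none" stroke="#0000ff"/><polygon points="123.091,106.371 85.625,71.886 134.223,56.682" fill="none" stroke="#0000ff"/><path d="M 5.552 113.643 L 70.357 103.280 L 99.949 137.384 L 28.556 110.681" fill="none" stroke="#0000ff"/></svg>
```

Since the viewBox matches the mm dimensions, user units are millimetres directly. The only transform is the Y-flip y_m = 197.288 − y_svg.

Shape 1 is a open polyline drawn with `<polyline>`. Its stroke #ff0000 means engrave at S300, F2995. After flipping Y the toolpath is (61.014,11.877) → (82.236,155.668) → (132.500,173.447) → (13.117,72.539) → (82.335,105.460).

Shape 2 is a circle drawn with `<circle>`. Its stroke #0000ff means cut at S978, F1375. After flipping Y the toolpath is (106.192,46.675) → (100.467,64.294) → (85.480,75.183) → (66.954,75.183) → (51.967,64.294) → (46.242,46.675) → (51.967,29.056) → (66.954,18.167) → (85.480,18.167) → (100.467,29.056) → (106.192,46.675), returning to the start.

Shape 3 is a regular polygon drawn with `<polygon>`. Its stroke #0000ff means cut at S978, F1375. After flipping Y the toolpath is (123.091,90.917) → (85.625,125.402) → (134.223,140.606) → (123.091,90.917), returning to the start.

Shape 4 is a open polyline drawn with `<path>`. Its stroke #0000ff means cut at S978, F1375. After flipping Y the toolpath is (5.552,83.645) → (70.357,94.008) → (99.949,59.904) → (28.556,86.607).

G21
G90
G0 X61.014 Y11.877
M4 S300
G1 X82.236 Y155.668 F2995
G1 X132.500 Y173.447
G1 X13.117 Y72.539
G1 X82.335 Y105.460
G0 X106.192 Y46.675
M4 S978
G1 X100.467 Y64.294 F1375
G1 X85.480 Y75.183
G1 X66.954 Y75.183
G1 X51.967 Y64.294
G1 X46.242 Y46.675
G1 X51.967 Y29.056
G1 X66.954 Y18.167
G1 X85.480 Y18.167
G1 X100.467 Y29.056
G1 X106.192 Y46.675
G0 X123.091 Y90.917
M4 S978
G1 X85.625 Y125.402 F1375
G1 X134.223 Y140.606
G1 X123.091 Y90.917
G0 X5.552 Y83.645
M4 S978
G1 X70.357 Y94.008 F1375
G1 X99.949 Y59.904
G1 X28.556 Y86.607
M5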